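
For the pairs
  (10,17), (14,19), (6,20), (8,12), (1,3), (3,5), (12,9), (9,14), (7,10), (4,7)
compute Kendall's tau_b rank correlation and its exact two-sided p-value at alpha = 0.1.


Step 1: Enumerate the 45 unordered pairs (i,j) with i<j and classify each by sign(x_j-x_i) * sign(y_j-y_i).
  (1,2):dx=+4,dy=+2->C; (1,3):dx=-4,dy=+3->D; (1,4):dx=-2,dy=-5->C; (1,5):dx=-9,dy=-14->C
  (1,6):dx=-7,dy=-12->C; (1,7):dx=+2,dy=-8->D; (1,8):dx=-1,dy=-3->C; (1,9):dx=-3,dy=-7->C
  (1,10):dx=-6,dy=-10->C; (2,3):dx=-8,dy=+1->D; (2,4):dx=-6,dy=-7->C; (2,5):dx=-13,dy=-16->C
  (2,6):dx=-11,dy=-14->C; (2,7):dx=-2,dy=-10->C; (2,8):dx=-5,dy=-5->C; (2,9):dx=-7,dy=-9->C
  (2,10):dx=-10,dy=-12->C; (3,4):dx=+2,dy=-8->D; (3,5):dx=-5,dy=-17->C; (3,6):dx=-3,dy=-15->C
  (3,7):dx=+6,dy=-11->D; (3,8):dx=+3,dy=-6->D; (3,9):dx=+1,dy=-10->D; (3,10):dx=-2,dy=-13->C
  (4,5):dx=-7,dy=-9->C; (4,6):dx=-5,dy=-7->C; (4,7):dx=+4,dy=-3->D; (4,8):dx=+1,dy=+2->C
  (4,9):dx=-1,dy=-2->C; (4,10):dx=-4,dy=-5->C; (5,6):dx=+2,dy=+2->C; (5,7):dx=+11,dy=+6->C
  (5,8):dx=+8,dy=+11->C; (5,9):dx=+6,dy=+7->C; (5,10):dx=+3,dy=+4->C; (6,7):dx=+9,dy=+4->C
  (6,8):dx=+6,dy=+9->C; (6,9):dx=+4,dy=+5->C; (6,10):dx=+1,dy=+2->C; (7,8):dx=-3,dy=+5->D
  (7,9):dx=-5,dy=+1->D; (7,10):dx=-8,dy=-2->C; (8,9):dx=-2,dy=-4->C; (8,10):dx=-5,dy=-7->C
  (9,10):dx=-3,dy=-3->C
Step 2: C = 35, D = 10, total pairs = 45.
Step 3: tau = (C - D)/(n(n-1)/2) = (35 - 10)/45 = 0.555556.
Step 4: Exact two-sided p-value (enumerate n! = 3628800 permutations of y under H0): p = 0.028609.
Step 5: alpha = 0.1. reject H0.

tau_b = 0.5556 (C=35, D=10), p = 0.028609, reject H0.


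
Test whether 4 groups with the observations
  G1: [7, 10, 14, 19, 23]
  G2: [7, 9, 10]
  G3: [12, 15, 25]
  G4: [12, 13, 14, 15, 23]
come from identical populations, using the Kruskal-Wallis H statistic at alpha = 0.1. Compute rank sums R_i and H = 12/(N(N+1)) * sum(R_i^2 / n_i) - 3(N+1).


Step 1: Combine all N = 16 observations and assign midranks.
sorted (value, group, rank): (7,G1,1.5), (7,G2,1.5), (9,G2,3), (10,G1,4.5), (10,G2,4.5), (12,G3,6.5), (12,G4,6.5), (13,G4,8), (14,G1,9.5), (14,G4,9.5), (15,G3,11.5), (15,G4,11.5), (19,G1,13), (23,G1,14.5), (23,G4,14.5), (25,G3,16)
Step 2: Sum ranks within each group.
R_1 = 43 (n_1 = 5)
R_2 = 9 (n_2 = 3)
R_3 = 34 (n_3 = 3)
R_4 = 50 (n_4 = 5)
Step 3: H = 12/(N(N+1)) * sum(R_i^2/n_i) - 3(N+1)
     = 12/(16*17) * (43^2/5 + 9^2/3 + 34^2/3 + 50^2/5) - 3*17
     = 0.044118 * 1282.13 - 51
     = 5.564706.
Step 4: Ties present; correction factor C = 1 - 36/(16^3 - 16) = 0.991176. Corrected H = 5.564706 / 0.991176 = 5.614243.
Step 5: Under H0, H ~ chi^2(3); p-value = 0.131963.
Step 6: alpha = 0.1. fail to reject H0.

H = 5.6142, df = 3, p = 0.131963, fail to reject H0.


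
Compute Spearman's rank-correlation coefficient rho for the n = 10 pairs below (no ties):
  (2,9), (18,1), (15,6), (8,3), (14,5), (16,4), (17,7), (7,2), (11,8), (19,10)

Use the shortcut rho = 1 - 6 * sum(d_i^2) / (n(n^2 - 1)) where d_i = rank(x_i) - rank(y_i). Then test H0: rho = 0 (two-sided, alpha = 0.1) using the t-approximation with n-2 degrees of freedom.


Step 1: Rank x and y separately (midranks; no ties here).
rank(x): 2->1, 18->9, 15->6, 8->3, 14->5, 16->7, 17->8, 7->2, 11->4, 19->10
rank(y): 9->9, 1->1, 6->6, 3->3, 5->5, 4->4, 7->7, 2->2, 8->8, 10->10
Step 2: d_i = R_x(i) - R_y(i); compute d_i^2.
  (1-9)^2=64, (9-1)^2=64, (6-6)^2=0, (3-3)^2=0, (5-5)^2=0, (7-4)^2=9, (8-7)^2=1, (2-2)^2=0, (4-8)^2=16, (10-10)^2=0
sum(d^2) = 154.
Step 3: rho = 1 - 6*154 / (10*(10^2 - 1)) = 1 - 924/990 = 0.066667.
Step 4: Under H0, t = rho * sqrt((n-2)/(1-rho^2)) = 0.1890 ~ t(8).
Step 5: Two-sided p-value from the t-distribution with 8 df = 0.854813.
Step 6: alpha = 0.1. fail to reject H0.

rho = 0.0667, p = 0.854813, fail to reject H0 at alpha = 0.1.


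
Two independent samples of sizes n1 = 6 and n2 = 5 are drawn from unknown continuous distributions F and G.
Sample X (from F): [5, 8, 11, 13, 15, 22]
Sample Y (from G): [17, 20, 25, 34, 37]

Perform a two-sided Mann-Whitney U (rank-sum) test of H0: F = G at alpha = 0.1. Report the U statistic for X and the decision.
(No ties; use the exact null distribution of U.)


Step 1: Combine and sort all 11 observations; assign midranks.
sorted (value, group): (5,X), (8,X), (11,X), (13,X), (15,X), (17,Y), (20,Y), (22,X), (25,Y), (34,Y), (37,Y)
ranks: 5->1, 8->2, 11->3, 13->4, 15->5, 17->6, 20->7, 22->8, 25->9, 34->10, 37->11
Step 2: Rank sum for X: R1 = 1 + 2 + 3 + 4 + 5 + 8 = 23.
Step 3: U_X = R1 - n1(n1+1)/2 = 23 - 6*7/2 = 23 - 21 = 2.
       U_Y = n1*n2 - U_X = 30 - 2 = 28.
Step 4: No ties, so the exact null distribution of U (based on enumerating the C(11,6) = 462 equally likely rank assignments) gives the two-sided p-value.
Step 5: p-value = 0.017316; compare to alpha = 0.1. reject H0.

U_X = 2, p = 0.017316, reject H0 at alpha = 0.1.


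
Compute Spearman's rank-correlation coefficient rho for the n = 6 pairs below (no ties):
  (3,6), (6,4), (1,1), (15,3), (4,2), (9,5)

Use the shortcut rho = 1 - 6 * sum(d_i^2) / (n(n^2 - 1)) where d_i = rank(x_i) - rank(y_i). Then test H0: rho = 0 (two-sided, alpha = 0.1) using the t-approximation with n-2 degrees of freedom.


Step 1: Rank x and y separately (midranks; no ties here).
rank(x): 3->2, 6->4, 1->1, 15->6, 4->3, 9->5
rank(y): 6->6, 4->4, 1->1, 3->3, 2->2, 5->5
Step 2: d_i = R_x(i) - R_y(i); compute d_i^2.
  (2-6)^2=16, (4-4)^2=0, (1-1)^2=0, (6-3)^2=9, (3-2)^2=1, (5-5)^2=0
sum(d^2) = 26.
Step 3: rho = 1 - 6*26 / (6*(6^2 - 1)) = 1 - 156/210 = 0.257143.
Step 4: Under H0, t = rho * sqrt((n-2)/(1-rho^2)) = 0.5322 ~ t(4).
Step 5: Two-sided p-value from the t-distribution with 4 df = 0.622787.
Step 6: alpha = 0.1. fail to reject H0.

rho = 0.2571, p = 0.622787, fail to reject H0 at alpha = 0.1.


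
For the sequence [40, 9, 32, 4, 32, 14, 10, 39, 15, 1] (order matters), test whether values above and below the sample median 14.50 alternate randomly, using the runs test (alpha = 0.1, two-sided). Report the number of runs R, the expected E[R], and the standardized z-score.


Step 1: Compute median = 14.50; label A = above, B = below.
Labels in order: ABABABBAAB  (n_A = 5, n_B = 5)
Step 2: Count runs R = 8.
Step 3: Under H0 (random ordering), E[R] = 2*n_A*n_B/(n_A+n_B) + 1 = 2*5*5/10 + 1 = 6.0000.
        Var[R] = 2*n_A*n_B*(2*n_A*n_B - n_A - n_B) / ((n_A+n_B)^2 * (n_A+n_B-1)) = 2000/900 = 2.2222.
        SD[R] = 1.4907.
Step 4: Continuity-corrected z = (R - 0.5 - E[R]) / SD[R] = (8 - 0.5 - 6.0000) / 1.4907 = 1.0062.
Step 5: Two-sided p-value via normal approximation = 2*(1 - Phi(|z|)) = 0.314305.
Step 6: alpha = 0.1. fail to reject H0.

R = 8, z = 1.0062, p = 0.314305, fail to reject H0.


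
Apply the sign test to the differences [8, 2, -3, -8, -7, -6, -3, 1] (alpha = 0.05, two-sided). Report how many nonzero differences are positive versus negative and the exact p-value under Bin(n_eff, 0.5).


Step 1: Discard zero differences. Original n = 8; n_eff = number of nonzero differences = 8.
Nonzero differences (with sign): +8, +2, -3, -8, -7, -6, -3, +1
Step 2: Count signs: positive = 3, negative = 5.
Step 3: Under H0: P(positive) = 0.5, so the number of positives S ~ Bin(8, 0.5).
Step 4: Two-sided exact p-value = sum of Bin(8,0.5) probabilities at or below the observed probability = 0.726562.
Step 5: alpha = 0.05. fail to reject H0.

n_eff = 8, pos = 3, neg = 5, p = 0.726562, fail to reject H0.


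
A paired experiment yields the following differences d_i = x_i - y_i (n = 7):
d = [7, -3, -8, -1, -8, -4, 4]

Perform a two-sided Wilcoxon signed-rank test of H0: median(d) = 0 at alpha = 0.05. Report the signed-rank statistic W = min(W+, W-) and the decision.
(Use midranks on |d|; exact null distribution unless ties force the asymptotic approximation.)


Step 1: Drop any zero differences (none here) and take |d_i|.
|d| = [7, 3, 8, 1, 8, 4, 4]
Step 2: Midrank |d_i| (ties get averaged ranks).
ranks: |7|->5, |3|->2, |8|->6.5, |1|->1, |8|->6.5, |4|->3.5, |4|->3.5
Step 3: Attach original signs; sum ranks with positive sign and with negative sign.
W+ = 5 + 3.5 = 8.5
W- = 2 + 6.5 + 1 + 6.5 + 3.5 = 19.5
(Check: W+ + W- = 28 should equal n(n+1)/2 = 28.)
Step 4: Test statistic W = min(W+, W-) = 8.5.
Step 5: Ties in |d|, so use the tie-corrected normal approximation.
        E[W] = n(n+1)/4 = 7*8/4 = 14.
        Tie groups: |d|=4 (t=2), |d|=8 (t=2); sum(t^3 - t) = 12.
        Var[W] = n(n+1)(2n+1)/24 - sum(t^3-t)/48 = 840/24 - 12/48 = 34.75.
        z = (W - E[W]) / sqrt(Var[W]) = (8.5 - 14) / 5.8949 = -0.9330.
        Two-sided p = 2*Phi(z) = 0.350816.
Step 6: alpha = 0.05. fail to reject H0.

W+ = 8.5, W- = 19.5, W = min = 8.5, p = 0.350816, fail to reject H0.


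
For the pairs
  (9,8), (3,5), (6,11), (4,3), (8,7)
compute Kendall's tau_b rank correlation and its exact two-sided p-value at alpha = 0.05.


Step 1: Enumerate the 10 unordered pairs (i,j) with i<j and classify each by sign(x_j-x_i) * sign(y_j-y_i).
  (1,2):dx=-6,dy=-3->C; (1,3):dx=-3,dy=+3->D; (1,4):dx=-5,dy=-5->C; (1,5):dx=-1,dy=-1->C
  (2,3):dx=+3,dy=+6->C; (2,4):dx=+1,dy=-2->D; (2,5):dx=+5,dy=+2->C; (3,4):dx=-2,dy=-8->C
  (3,5):dx=+2,dy=-4->D; (4,5):dx=+4,dy=+4->C
Step 2: C = 7, D = 3, total pairs = 10.
Step 3: tau = (C - D)/(n(n-1)/2) = (7 - 3)/10 = 0.400000.
Step 4: Exact two-sided p-value (enumerate n! = 120 permutations of y under H0): p = 0.483333.
Step 5: alpha = 0.05. fail to reject H0.

tau_b = 0.4000 (C=7, D=3), p = 0.483333, fail to reject H0.


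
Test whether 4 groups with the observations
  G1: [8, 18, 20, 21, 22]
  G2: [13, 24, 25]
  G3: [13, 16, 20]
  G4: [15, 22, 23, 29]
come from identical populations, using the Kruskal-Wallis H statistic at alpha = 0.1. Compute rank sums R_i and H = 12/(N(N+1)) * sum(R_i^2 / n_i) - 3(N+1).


Step 1: Combine all N = 15 observations and assign midranks.
sorted (value, group, rank): (8,G1,1), (13,G2,2.5), (13,G3,2.5), (15,G4,4), (16,G3,5), (18,G1,6), (20,G1,7.5), (20,G3,7.5), (21,G1,9), (22,G1,10.5), (22,G4,10.5), (23,G4,12), (24,G2,13), (25,G2,14), (29,G4,15)
Step 2: Sum ranks within each group.
R_1 = 34 (n_1 = 5)
R_2 = 29.5 (n_2 = 3)
R_3 = 15 (n_3 = 3)
R_4 = 41.5 (n_4 = 4)
Step 3: H = 12/(N(N+1)) * sum(R_i^2/n_i) - 3(N+1)
     = 12/(15*16) * (34^2/5 + 29.5^2/3 + 15^2/3 + 41.5^2/4) - 3*16
     = 0.050000 * 1026.85 - 48
     = 3.342292.
Step 4: Ties present; correction factor C = 1 - 18/(15^3 - 15) = 0.994643. Corrected H = 3.342292 / 0.994643 = 3.360293.
Step 5: Under H0, H ~ chi^2(3); p-value = 0.339339.
Step 6: alpha = 0.1. fail to reject H0.

H = 3.3603, df = 3, p = 0.339339, fail to reject H0.


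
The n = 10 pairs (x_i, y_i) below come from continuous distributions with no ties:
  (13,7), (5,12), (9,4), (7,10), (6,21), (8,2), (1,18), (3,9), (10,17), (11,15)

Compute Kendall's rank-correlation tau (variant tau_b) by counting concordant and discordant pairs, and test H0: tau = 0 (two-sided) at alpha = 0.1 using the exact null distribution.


Step 1: Enumerate the 45 unordered pairs (i,j) with i<j and classify each by sign(x_j-x_i) * sign(y_j-y_i).
  (1,2):dx=-8,dy=+5->D; (1,3):dx=-4,dy=-3->C; (1,4):dx=-6,dy=+3->D; (1,5):dx=-7,dy=+14->D
  (1,6):dx=-5,dy=-5->C; (1,7):dx=-12,dy=+11->D; (1,8):dx=-10,dy=+2->D; (1,9):dx=-3,dy=+10->D
  (1,10):dx=-2,dy=+8->D; (2,3):dx=+4,dy=-8->D; (2,4):dx=+2,dy=-2->D; (2,5):dx=+1,dy=+9->C
  (2,6):dx=+3,dy=-10->D; (2,7):dx=-4,dy=+6->D; (2,8):dx=-2,dy=-3->C; (2,9):dx=+5,dy=+5->C
  (2,10):dx=+6,dy=+3->C; (3,4):dx=-2,dy=+6->D; (3,5):dx=-3,dy=+17->D; (3,6):dx=-1,dy=-2->C
  (3,7):dx=-8,dy=+14->D; (3,8):dx=-6,dy=+5->D; (3,9):dx=+1,dy=+13->C; (3,10):dx=+2,dy=+11->C
  (4,5):dx=-1,dy=+11->D; (4,6):dx=+1,dy=-8->D; (4,7):dx=-6,dy=+8->D; (4,8):dx=-4,dy=-1->C
  (4,9):dx=+3,dy=+7->C; (4,10):dx=+4,dy=+5->C; (5,6):dx=+2,dy=-19->D; (5,7):dx=-5,dy=-3->C
  (5,8):dx=-3,dy=-12->C; (5,9):dx=+4,dy=-4->D; (5,10):dx=+5,dy=-6->D; (6,7):dx=-7,dy=+16->D
  (6,8):dx=-5,dy=+7->D; (6,9):dx=+2,dy=+15->C; (6,10):dx=+3,dy=+13->C; (7,8):dx=+2,dy=-9->D
  (7,9):dx=+9,dy=-1->D; (7,10):dx=+10,dy=-3->D; (8,9):dx=+7,dy=+8->C; (8,10):dx=+8,dy=+6->C
  (9,10):dx=+1,dy=-2->D
Step 2: C = 18, D = 27, total pairs = 45.
Step 3: tau = (C - D)/(n(n-1)/2) = (18 - 27)/45 = -0.200000.
Step 4: Exact two-sided p-value (enumerate n! = 3628800 permutations of y under H0): p = 0.484313.
Step 5: alpha = 0.1. fail to reject H0.

tau_b = -0.2000 (C=18, D=27), p = 0.484313, fail to reject H0.


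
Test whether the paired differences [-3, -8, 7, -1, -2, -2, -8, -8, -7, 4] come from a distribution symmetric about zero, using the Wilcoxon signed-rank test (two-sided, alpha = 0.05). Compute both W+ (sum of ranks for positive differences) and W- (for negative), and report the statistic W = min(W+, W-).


Step 1: Drop any zero differences (none here) and take |d_i|.
|d| = [3, 8, 7, 1, 2, 2, 8, 8, 7, 4]
Step 2: Midrank |d_i| (ties get averaged ranks).
ranks: |3|->4, |8|->9, |7|->6.5, |1|->1, |2|->2.5, |2|->2.5, |8|->9, |8|->9, |7|->6.5, |4|->5
Step 3: Attach original signs; sum ranks with positive sign and with negative sign.
W+ = 6.5 + 5 = 11.5
W- = 4 + 9 + 1 + 2.5 + 2.5 + 9 + 9 + 6.5 = 43.5
(Check: W+ + W- = 55 should equal n(n+1)/2 = 55.)
Step 4: Test statistic W = min(W+, W-) = 11.5.
Step 5: Ties in |d|, so use the tie-corrected normal approximation.
        E[W] = n(n+1)/4 = 10*11/4 = 27.5.
        Tie groups: |d|=2 (t=2), |d|=7 (t=2), |d|=8 (t=3); sum(t^3 - t) = 36.
        Var[W] = n(n+1)(2n+1)/24 - sum(t^3-t)/48 = 2310/24 - 36/48 = 95.5.
        z = (W - E[W]) / sqrt(Var[W]) = (11.5 - 27.5) / 9.7724 = -1.6373.
        Two-sided p = 2*Phi(z) = 0.101576.
Step 6: alpha = 0.05. fail to reject H0.

W+ = 11.5, W- = 43.5, W = min = 11.5, p = 0.101576, fail to reject H0.


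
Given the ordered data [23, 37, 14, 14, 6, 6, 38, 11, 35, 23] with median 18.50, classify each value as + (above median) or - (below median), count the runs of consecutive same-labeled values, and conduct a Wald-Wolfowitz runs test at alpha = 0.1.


Step 1: Compute median = 18.50; label A = above, B = below.
Labels in order: AABBBBABAA  (n_A = 5, n_B = 5)
Step 2: Count runs R = 5.
Step 3: Under H0 (random ordering), E[R] = 2*n_A*n_B/(n_A+n_B) + 1 = 2*5*5/10 + 1 = 6.0000.
        Var[R] = 2*n_A*n_B*(2*n_A*n_B - n_A - n_B) / ((n_A+n_B)^2 * (n_A+n_B-1)) = 2000/900 = 2.2222.
        SD[R] = 1.4907.
Step 4: Continuity-corrected z = (R + 0.5 - E[R]) / SD[R] = (5 + 0.5 - 6.0000) / 1.4907 = -0.3354.
Step 5: Two-sided p-value via normal approximation = 2*(1 - Phi(|z|)) = 0.737316.
Step 6: alpha = 0.1. fail to reject H0.

R = 5, z = -0.3354, p = 0.737316, fail to reject H0.


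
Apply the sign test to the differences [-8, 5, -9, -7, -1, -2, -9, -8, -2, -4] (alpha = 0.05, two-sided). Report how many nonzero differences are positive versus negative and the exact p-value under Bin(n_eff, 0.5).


Step 1: Discard zero differences. Original n = 10; n_eff = number of nonzero differences = 10.
Nonzero differences (with sign): -8, +5, -9, -7, -1, -2, -9, -8, -2, -4
Step 2: Count signs: positive = 1, negative = 9.
Step 3: Under H0: P(positive) = 0.5, so the number of positives S ~ Bin(10, 0.5).
Step 4: Two-sided exact p-value = sum of Bin(10,0.5) probabilities at or below the observed probability = 0.021484.
Step 5: alpha = 0.05. reject H0.

n_eff = 10, pos = 1, neg = 9, p = 0.021484, reject H0.


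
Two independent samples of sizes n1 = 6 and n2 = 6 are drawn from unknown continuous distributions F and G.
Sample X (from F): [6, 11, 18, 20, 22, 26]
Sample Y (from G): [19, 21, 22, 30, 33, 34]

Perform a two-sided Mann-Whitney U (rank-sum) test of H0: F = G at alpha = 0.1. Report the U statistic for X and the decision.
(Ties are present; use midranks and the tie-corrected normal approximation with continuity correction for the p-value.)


Step 1: Combine and sort all 12 observations; assign midranks.
sorted (value, group): (6,X), (11,X), (18,X), (19,Y), (20,X), (21,Y), (22,X), (22,Y), (26,X), (30,Y), (33,Y), (34,Y)
ranks: 6->1, 11->2, 18->3, 19->4, 20->5, 21->6, 22->7.5, 22->7.5, 26->9, 30->10, 33->11, 34->12
Step 2: Rank sum for X: R1 = 1 + 2 + 3 + 5 + 7.5 + 9 = 27.5.
Step 3: U_X = R1 - n1(n1+1)/2 = 27.5 - 6*7/2 = 27.5 - 21 = 6.5.
       U_Y = n1*n2 - U_X = 36 - 6.5 = 29.5.
Step 4: Ties are present, so use the tie-corrected normal approximation (with continuity correction) for the p-value.
Step 5: p-value = 0.077648; compare to alpha = 0.1. reject H0.

U_X = 6.5, p = 0.077648, reject H0 at alpha = 0.1.


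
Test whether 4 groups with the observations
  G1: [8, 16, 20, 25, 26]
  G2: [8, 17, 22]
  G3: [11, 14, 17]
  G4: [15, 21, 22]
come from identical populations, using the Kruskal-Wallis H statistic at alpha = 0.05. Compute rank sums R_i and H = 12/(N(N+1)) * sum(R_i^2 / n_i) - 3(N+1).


Step 1: Combine all N = 14 observations and assign midranks.
sorted (value, group, rank): (8,G1,1.5), (8,G2,1.5), (11,G3,3), (14,G3,4), (15,G4,5), (16,G1,6), (17,G2,7.5), (17,G3,7.5), (20,G1,9), (21,G4,10), (22,G2,11.5), (22,G4,11.5), (25,G1,13), (26,G1,14)
Step 2: Sum ranks within each group.
R_1 = 43.5 (n_1 = 5)
R_2 = 20.5 (n_2 = 3)
R_3 = 14.5 (n_3 = 3)
R_4 = 26.5 (n_4 = 3)
Step 3: H = 12/(N(N+1)) * sum(R_i^2/n_i) - 3(N+1)
     = 12/(14*15) * (43.5^2/5 + 20.5^2/3 + 14.5^2/3 + 26.5^2/3) - 3*15
     = 0.057143 * 822.7 - 45
     = 2.011429.
Step 4: Ties present; correction factor C = 1 - 18/(14^3 - 14) = 0.993407. Corrected H = 2.011429 / 0.993407 = 2.024779.
Step 5: Under H0, H ~ chi^2(3); p-value = 0.567280.
Step 6: alpha = 0.05. fail to reject H0.

H = 2.0248, df = 3, p = 0.567280, fail to reject H0.


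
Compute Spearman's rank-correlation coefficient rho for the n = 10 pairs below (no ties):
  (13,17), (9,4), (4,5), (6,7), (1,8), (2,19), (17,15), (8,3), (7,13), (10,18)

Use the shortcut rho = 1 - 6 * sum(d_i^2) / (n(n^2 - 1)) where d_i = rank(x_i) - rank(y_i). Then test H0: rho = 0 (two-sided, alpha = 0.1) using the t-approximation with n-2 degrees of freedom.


Step 1: Rank x and y separately (midranks; no ties here).
rank(x): 13->9, 9->7, 4->3, 6->4, 1->1, 2->2, 17->10, 8->6, 7->5, 10->8
rank(y): 17->8, 4->2, 5->3, 7->4, 8->5, 19->10, 15->7, 3->1, 13->6, 18->9
Step 2: d_i = R_x(i) - R_y(i); compute d_i^2.
  (9-8)^2=1, (7-2)^2=25, (3-3)^2=0, (4-4)^2=0, (1-5)^2=16, (2-10)^2=64, (10-7)^2=9, (6-1)^2=25, (5-6)^2=1, (8-9)^2=1
sum(d^2) = 142.
Step 3: rho = 1 - 6*142 / (10*(10^2 - 1)) = 1 - 852/990 = 0.139394.
Step 4: Under H0, t = rho * sqrt((n-2)/(1-rho^2)) = 0.3982 ~ t(8).
Step 5: Two-sided p-value from the t-distribution with 8 df = 0.700932.
Step 6: alpha = 0.1. fail to reject H0.

rho = 0.1394, p = 0.700932, fail to reject H0 at alpha = 0.1.


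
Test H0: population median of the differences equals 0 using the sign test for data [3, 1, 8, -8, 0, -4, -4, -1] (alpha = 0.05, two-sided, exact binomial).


Step 1: Discard zero differences. Original n = 8; n_eff = number of nonzero differences = 7.
Nonzero differences (with sign): +3, +1, +8, -8, -4, -4, -1
Step 2: Count signs: positive = 3, negative = 4.
Step 3: Under H0: P(positive) = 0.5, so the number of positives S ~ Bin(7, 0.5).
Step 4: Two-sided exact p-value = sum of Bin(7,0.5) probabilities at or below the observed probability = 1.000000.
Step 5: alpha = 0.05. fail to reject H0.

n_eff = 7, pos = 3, neg = 4, p = 1.000000, fail to reject H0.


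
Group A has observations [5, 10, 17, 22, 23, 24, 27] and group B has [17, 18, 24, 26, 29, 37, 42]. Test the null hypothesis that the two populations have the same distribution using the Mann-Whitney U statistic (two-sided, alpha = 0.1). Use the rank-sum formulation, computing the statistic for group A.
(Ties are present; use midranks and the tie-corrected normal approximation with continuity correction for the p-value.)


Step 1: Combine and sort all 14 observations; assign midranks.
sorted (value, group): (5,X), (10,X), (17,X), (17,Y), (18,Y), (22,X), (23,X), (24,X), (24,Y), (26,Y), (27,X), (29,Y), (37,Y), (42,Y)
ranks: 5->1, 10->2, 17->3.5, 17->3.5, 18->5, 22->6, 23->7, 24->8.5, 24->8.5, 26->10, 27->11, 29->12, 37->13, 42->14
Step 2: Rank sum for X: R1 = 1 + 2 + 3.5 + 6 + 7 + 8.5 + 11 = 39.
Step 3: U_X = R1 - n1(n1+1)/2 = 39 - 7*8/2 = 39 - 28 = 11.
       U_Y = n1*n2 - U_X = 49 - 11 = 38.
Step 4: Ties are present, so use the tie-corrected normal approximation (with continuity correction) for the p-value.
Step 5: p-value = 0.095964; compare to alpha = 0.1. reject H0.

U_X = 11, p = 0.095964, reject H0 at alpha = 0.1.


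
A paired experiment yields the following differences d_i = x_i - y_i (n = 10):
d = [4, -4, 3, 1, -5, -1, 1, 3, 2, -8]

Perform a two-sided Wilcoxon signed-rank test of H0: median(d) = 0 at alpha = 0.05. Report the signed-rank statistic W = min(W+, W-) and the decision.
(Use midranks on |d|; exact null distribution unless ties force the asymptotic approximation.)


Step 1: Drop any zero differences (none here) and take |d_i|.
|d| = [4, 4, 3, 1, 5, 1, 1, 3, 2, 8]
Step 2: Midrank |d_i| (ties get averaged ranks).
ranks: |4|->7.5, |4|->7.5, |3|->5.5, |1|->2, |5|->9, |1|->2, |1|->2, |3|->5.5, |2|->4, |8|->10
Step 3: Attach original signs; sum ranks with positive sign and with negative sign.
W+ = 7.5 + 5.5 + 2 + 2 + 5.5 + 4 = 26.5
W- = 7.5 + 9 + 2 + 10 = 28.5
(Check: W+ + W- = 55 should equal n(n+1)/2 = 55.)
Step 4: Test statistic W = min(W+, W-) = 26.5.
Step 5: Ties in |d|, so use the tie-corrected normal approximation.
        E[W] = n(n+1)/4 = 10*11/4 = 27.5.
        Tie groups: |d|=1 (t=3), |d|=3 (t=2), |d|=4 (t=2); sum(t^3 - t) = 36.
        Var[W] = n(n+1)(2n+1)/24 - sum(t^3-t)/48 = 2310/24 - 36/48 = 95.5.
        z = (W - E[W]) / sqrt(Var[W]) = (26.5 - 27.5) / 9.7724 = -0.1023.
        Two-sided p = 2*Phi(z) = 0.918496.
Step 6: alpha = 0.05. fail to reject H0.

W+ = 26.5, W- = 28.5, W = min = 26.5, p = 0.918496, fail to reject H0.


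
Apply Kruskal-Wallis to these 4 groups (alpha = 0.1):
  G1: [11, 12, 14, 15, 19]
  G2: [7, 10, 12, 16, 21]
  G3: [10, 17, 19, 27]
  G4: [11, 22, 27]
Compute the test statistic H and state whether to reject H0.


Step 1: Combine all N = 17 observations and assign midranks.
sorted (value, group, rank): (7,G2,1), (10,G2,2.5), (10,G3,2.5), (11,G1,4.5), (11,G4,4.5), (12,G1,6.5), (12,G2,6.5), (14,G1,8), (15,G1,9), (16,G2,10), (17,G3,11), (19,G1,12.5), (19,G3,12.5), (21,G2,14), (22,G4,15), (27,G3,16.5), (27,G4,16.5)
Step 2: Sum ranks within each group.
R_1 = 40.5 (n_1 = 5)
R_2 = 34 (n_2 = 5)
R_3 = 42.5 (n_3 = 4)
R_4 = 36 (n_4 = 3)
Step 3: H = 12/(N(N+1)) * sum(R_i^2/n_i) - 3(N+1)
     = 12/(17*18) * (40.5^2/5 + 34^2/5 + 42.5^2/4 + 36^2/3) - 3*18
     = 0.039216 * 1442.81 - 54
     = 2.580882.
Step 4: Ties present; correction factor C = 1 - 30/(17^3 - 17) = 0.993873. Corrected H = 2.580882 / 0.993873 = 2.596794.
Step 5: Under H0, H ~ chi^2(3); p-value = 0.458052.
Step 6: alpha = 0.1. fail to reject H0.

H = 2.5968, df = 3, p = 0.458052, fail to reject H0.


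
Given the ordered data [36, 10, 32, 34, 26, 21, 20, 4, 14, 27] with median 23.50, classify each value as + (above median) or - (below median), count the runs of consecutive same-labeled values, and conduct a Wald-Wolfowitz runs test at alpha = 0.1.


Step 1: Compute median = 23.50; label A = above, B = below.
Labels in order: ABAAABBBBA  (n_A = 5, n_B = 5)
Step 2: Count runs R = 5.
Step 3: Under H0 (random ordering), E[R] = 2*n_A*n_B/(n_A+n_B) + 1 = 2*5*5/10 + 1 = 6.0000.
        Var[R] = 2*n_A*n_B*(2*n_A*n_B - n_A - n_B) / ((n_A+n_B)^2 * (n_A+n_B-1)) = 2000/900 = 2.2222.
        SD[R] = 1.4907.
Step 4: Continuity-corrected z = (R + 0.5 - E[R]) / SD[R] = (5 + 0.5 - 6.0000) / 1.4907 = -0.3354.
Step 5: Two-sided p-value via normal approximation = 2*(1 - Phi(|z|)) = 0.737316.
Step 6: alpha = 0.1. fail to reject H0.

R = 5, z = -0.3354, p = 0.737316, fail to reject H0.


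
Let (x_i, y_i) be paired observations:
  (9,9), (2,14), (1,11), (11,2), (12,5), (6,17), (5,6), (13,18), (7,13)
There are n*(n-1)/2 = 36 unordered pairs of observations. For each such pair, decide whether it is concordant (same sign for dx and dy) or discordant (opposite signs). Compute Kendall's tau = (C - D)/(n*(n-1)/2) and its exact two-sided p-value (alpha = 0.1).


Step 1: Enumerate the 36 unordered pairs (i,j) with i<j and classify each by sign(x_j-x_i) * sign(y_j-y_i).
  (1,2):dx=-7,dy=+5->D; (1,3):dx=-8,dy=+2->D; (1,4):dx=+2,dy=-7->D; (1,5):dx=+3,dy=-4->D
  (1,6):dx=-3,dy=+8->D; (1,7):dx=-4,dy=-3->C; (1,8):dx=+4,dy=+9->C; (1,9):dx=-2,dy=+4->D
  (2,3):dx=-1,dy=-3->C; (2,4):dx=+9,dy=-12->D; (2,5):dx=+10,dy=-9->D; (2,6):dx=+4,dy=+3->C
  (2,7):dx=+3,dy=-8->D; (2,8):dx=+11,dy=+4->C; (2,9):dx=+5,dy=-1->D; (3,4):dx=+10,dy=-9->D
  (3,5):dx=+11,dy=-6->D; (3,6):dx=+5,dy=+6->C; (3,7):dx=+4,dy=-5->D; (3,8):dx=+12,dy=+7->C
  (3,9):dx=+6,dy=+2->C; (4,5):dx=+1,dy=+3->C; (4,6):dx=-5,dy=+15->D; (4,7):dx=-6,dy=+4->D
  (4,8):dx=+2,dy=+16->C; (4,9):dx=-4,dy=+11->D; (5,6):dx=-6,dy=+12->D; (5,7):dx=-7,dy=+1->D
  (5,8):dx=+1,dy=+13->C; (5,9):dx=-5,dy=+8->D; (6,7):dx=-1,dy=-11->C; (6,8):dx=+7,dy=+1->C
  (6,9):dx=+1,dy=-4->D; (7,8):dx=+8,dy=+12->C; (7,9):dx=+2,dy=+7->C; (8,9):dx=-6,dy=-5->C
Step 2: C = 16, D = 20, total pairs = 36.
Step 3: tau = (C - D)/(n(n-1)/2) = (16 - 20)/36 = -0.111111.
Step 4: Exact two-sided p-value (enumerate n! = 362880 permutations of y under H0): p = 0.761414.
Step 5: alpha = 0.1. fail to reject H0.

tau_b = -0.1111 (C=16, D=20), p = 0.761414, fail to reject H0.


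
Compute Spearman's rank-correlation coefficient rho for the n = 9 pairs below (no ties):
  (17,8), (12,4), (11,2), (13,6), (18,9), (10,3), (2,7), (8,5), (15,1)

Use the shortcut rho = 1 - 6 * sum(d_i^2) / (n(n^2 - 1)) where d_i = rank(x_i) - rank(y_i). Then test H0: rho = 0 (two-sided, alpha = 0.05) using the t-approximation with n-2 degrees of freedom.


Step 1: Rank x and y separately (midranks; no ties here).
rank(x): 17->8, 12->5, 11->4, 13->6, 18->9, 10->3, 2->1, 8->2, 15->7
rank(y): 8->8, 4->4, 2->2, 6->6, 9->9, 3->3, 7->7, 5->5, 1->1
Step 2: d_i = R_x(i) - R_y(i); compute d_i^2.
  (8-8)^2=0, (5-4)^2=1, (4-2)^2=4, (6-6)^2=0, (9-9)^2=0, (3-3)^2=0, (1-7)^2=36, (2-5)^2=9, (7-1)^2=36
sum(d^2) = 86.
Step 3: rho = 1 - 6*86 / (9*(9^2 - 1)) = 1 - 516/720 = 0.283333.
Step 4: Under H0, t = rho * sqrt((n-2)/(1-rho^2)) = 0.7817 ~ t(7).
Step 5: Two-sided p-value from the t-distribution with 7 df = 0.460030.
Step 6: alpha = 0.05. fail to reject H0.

rho = 0.2833, p = 0.460030, fail to reject H0 at alpha = 0.05.


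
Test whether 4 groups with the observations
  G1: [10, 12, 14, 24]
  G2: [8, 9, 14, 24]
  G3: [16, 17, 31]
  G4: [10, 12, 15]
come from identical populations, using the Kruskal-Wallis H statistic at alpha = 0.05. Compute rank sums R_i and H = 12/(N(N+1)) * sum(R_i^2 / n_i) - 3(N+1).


Step 1: Combine all N = 14 observations and assign midranks.
sorted (value, group, rank): (8,G2,1), (9,G2,2), (10,G1,3.5), (10,G4,3.5), (12,G1,5.5), (12,G4,5.5), (14,G1,7.5), (14,G2,7.5), (15,G4,9), (16,G3,10), (17,G3,11), (24,G1,12.5), (24,G2,12.5), (31,G3,14)
Step 2: Sum ranks within each group.
R_1 = 29 (n_1 = 4)
R_2 = 23 (n_2 = 4)
R_3 = 35 (n_3 = 3)
R_4 = 18 (n_4 = 3)
Step 3: H = 12/(N(N+1)) * sum(R_i^2/n_i) - 3(N+1)
     = 12/(14*15) * (29^2/4 + 23^2/4 + 35^2/3 + 18^2/3) - 3*15
     = 0.057143 * 858.833 - 45
     = 4.076190.
Step 4: Ties present; correction factor C = 1 - 24/(14^3 - 14) = 0.991209. Corrected H = 4.076190 / 0.991209 = 4.112343.
Step 5: Under H0, H ~ chi^2(3); p-value = 0.249586.
Step 6: alpha = 0.05. fail to reject H0.

H = 4.1123, df = 3, p = 0.249586, fail to reject H0.


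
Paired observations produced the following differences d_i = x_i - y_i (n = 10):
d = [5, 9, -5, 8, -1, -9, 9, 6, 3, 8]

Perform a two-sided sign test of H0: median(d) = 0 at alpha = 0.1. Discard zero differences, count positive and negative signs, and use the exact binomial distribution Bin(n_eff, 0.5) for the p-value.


Step 1: Discard zero differences. Original n = 10; n_eff = number of nonzero differences = 10.
Nonzero differences (with sign): +5, +9, -5, +8, -1, -9, +9, +6, +3, +8
Step 2: Count signs: positive = 7, negative = 3.
Step 3: Under H0: P(positive) = 0.5, so the number of positives S ~ Bin(10, 0.5).
Step 4: Two-sided exact p-value = sum of Bin(10,0.5) probabilities at or below the observed probability = 0.343750.
Step 5: alpha = 0.1. fail to reject H0.

n_eff = 10, pos = 7, neg = 3, p = 0.343750, fail to reject H0.


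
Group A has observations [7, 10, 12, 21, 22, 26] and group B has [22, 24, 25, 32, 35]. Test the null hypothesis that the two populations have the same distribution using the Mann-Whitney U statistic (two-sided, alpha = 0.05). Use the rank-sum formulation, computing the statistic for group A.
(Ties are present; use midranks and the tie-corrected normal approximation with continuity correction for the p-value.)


Step 1: Combine and sort all 11 observations; assign midranks.
sorted (value, group): (7,X), (10,X), (12,X), (21,X), (22,X), (22,Y), (24,Y), (25,Y), (26,X), (32,Y), (35,Y)
ranks: 7->1, 10->2, 12->3, 21->4, 22->5.5, 22->5.5, 24->7, 25->8, 26->9, 32->10, 35->11
Step 2: Rank sum for X: R1 = 1 + 2 + 3 + 4 + 5.5 + 9 = 24.5.
Step 3: U_X = R1 - n1(n1+1)/2 = 24.5 - 6*7/2 = 24.5 - 21 = 3.5.
       U_Y = n1*n2 - U_X = 30 - 3.5 = 26.5.
Step 4: Ties are present, so use the tie-corrected normal approximation (with continuity correction) for the p-value.
Step 5: p-value = 0.044126; compare to alpha = 0.05. reject H0.

U_X = 3.5, p = 0.044126, reject H0 at alpha = 0.05.


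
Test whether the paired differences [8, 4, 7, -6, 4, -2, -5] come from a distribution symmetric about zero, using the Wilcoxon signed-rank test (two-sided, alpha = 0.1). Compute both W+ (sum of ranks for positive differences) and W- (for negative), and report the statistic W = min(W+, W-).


Step 1: Drop any zero differences (none here) and take |d_i|.
|d| = [8, 4, 7, 6, 4, 2, 5]
Step 2: Midrank |d_i| (ties get averaged ranks).
ranks: |8|->7, |4|->2.5, |7|->6, |6|->5, |4|->2.5, |2|->1, |5|->4
Step 3: Attach original signs; sum ranks with positive sign and with negative sign.
W+ = 7 + 2.5 + 6 + 2.5 = 18
W- = 5 + 1 + 4 = 10
(Check: W+ + W- = 28 should equal n(n+1)/2 = 28.)
Step 4: Test statistic W = min(W+, W-) = 10.
Step 5: Ties in |d|, so use the tie-corrected normal approximation.
        E[W] = n(n+1)/4 = 7*8/4 = 14.
        Tie groups: |d|=4 (t=2); sum(t^3 - t) = 6.
        Var[W] = n(n+1)(2n+1)/24 - sum(t^3-t)/48 = 840/24 - 6/48 = 34.875.
        z = (W - E[W]) / sqrt(Var[W]) = (10 - 14) / 5.9055 = -0.6773.
        Two-sided p = 2*Phi(z) = 0.498194.
Step 6: alpha = 0.1. fail to reject H0.

W+ = 18, W- = 10, W = min = 10, p = 0.498194, fail to reject H0.


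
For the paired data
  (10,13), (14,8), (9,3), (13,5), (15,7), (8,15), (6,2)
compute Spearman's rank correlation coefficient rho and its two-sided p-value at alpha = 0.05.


Step 1: Rank x and y separately (midranks; no ties here).
rank(x): 10->4, 14->6, 9->3, 13->5, 15->7, 8->2, 6->1
rank(y): 13->6, 8->5, 3->2, 5->3, 7->4, 15->7, 2->1
Step 2: d_i = R_x(i) - R_y(i); compute d_i^2.
  (4-6)^2=4, (6-5)^2=1, (3-2)^2=1, (5-3)^2=4, (7-4)^2=9, (2-7)^2=25, (1-1)^2=0
sum(d^2) = 44.
Step 3: rho = 1 - 6*44 / (7*(7^2 - 1)) = 1 - 264/336 = 0.214286.
Step 4: Under H0, t = rho * sqrt((n-2)/(1-rho^2)) = 0.4906 ~ t(5).
Step 5: Two-sided p-value from the t-distribution with 5 df = 0.644512.
Step 6: alpha = 0.05. fail to reject H0.

rho = 0.2143, p = 0.644512, fail to reject H0 at alpha = 0.05.


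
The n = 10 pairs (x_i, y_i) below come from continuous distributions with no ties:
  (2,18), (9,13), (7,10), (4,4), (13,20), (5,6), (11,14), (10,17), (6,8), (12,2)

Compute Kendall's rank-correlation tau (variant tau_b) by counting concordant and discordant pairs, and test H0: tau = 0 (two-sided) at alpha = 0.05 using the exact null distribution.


Step 1: Enumerate the 45 unordered pairs (i,j) with i<j and classify each by sign(x_j-x_i) * sign(y_j-y_i).
  (1,2):dx=+7,dy=-5->D; (1,3):dx=+5,dy=-8->D; (1,4):dx=+2,dy=-14->D; (1,5):dx=+11,dy=+2->C
  (1,6):dx=+3,dy=-12->D; (1,7):dx=+9,dy=-4->D; (1,8):dx=+8,dy=-1->D; (1,9):dx=+4,dy=-10->D
  (1,10):dx=+10,dy=-16->D; (2,3):dx=-2,dy=-3->C; (2,4):dx=-5,dy=-9->C; (2,5):dx=+4,dy=+7->C
  (2,6):dx=-4,dy=-7->C; (2,7):dx=+2,dy=+1->C; (2,8):dx=+1,dy=+4->C; (2,9):dx=-3,dy=-5->C
  (2,10):dx=+3,dy=-11->D; (3,4):dx=-3,dy=-6->C; (3,5):dx=+6,dy=+10->C; (3,6):dx=-2,dy=-4->C
  (3,7):dx=+4,dy=+4->C; (3,8):dx=+3,dy=+7->C; (3,9):dx=-1,dy=-2->C; (3,10):dx=+5,dy=-8->D
  (4,5):dx=+9,dy=+16->C; (4,6):dx=+1,dy=+2->C; (4,7):dx=+7,dy=+10->C; (4,8):dx=+6,dy=+13->C
  (4,9):dx=+2,dy=+4->C; (4,10):dx=+8,dy=-2->D; (5,6):dx=-8,dy=-14->C; (5,7):dx=-2,dy=-6->C
  (5,8):dx=-3,dy=-3->C; (5,9):dx=-7,dy=-12->C; (5,10):dx=-1,dy=-18->C; (6,7):dx=+6,dy=+8->C
  (6,8):dx=+5,dy=+11->C; (6,9):dx=+1,dy=+2->C; (6,10):dx=+7,dy=-4->D; (7,8):dx=-1,dy=+3->D
  (7,9):dx=-5,dy=-6->C; (7,10):dx=+1,dy=-12->D; (8,9):dx=-4,dy=-9->C; (8,10):dx=+2,dy=-15->D
  (9,10):dx=+6,dy=-6->D
Step 2: C = 29, D = 16, total pairs = 45.
Step 3: tau = (C - D)/(n(n-1)/2) = (29 - 16)/45 = 0.288889.
Step 4: Exact two-sided p-value (enumerate n! = 3628800 permutations of y under H0): p = 0.291248.
Step 5: alpha = 0.05. fail to reject H0.

tau_b = 0.2889 (C=29, D=16), p = 0.291248, fail to reject H0.


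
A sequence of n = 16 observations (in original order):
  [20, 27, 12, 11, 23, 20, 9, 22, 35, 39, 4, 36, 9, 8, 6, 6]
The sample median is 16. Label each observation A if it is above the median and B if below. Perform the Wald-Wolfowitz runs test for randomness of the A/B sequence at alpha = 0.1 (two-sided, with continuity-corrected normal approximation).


Step 1: Compute median = 16; label A = above, B = below.
Labels in order: AABBAABAAABABBBB  (n_A = 8, n_B = 8)
Step 2: Count runs R = 8.
Step 3: Under H0 (random ordering), E[R] = 2*n_A*n_B/(n_A+n_B) + 1 = 2*8*8/16 + 1 = 9.0000.
        Var[R] = 2*n_A*n_B*(2*n_A*n_B - n_A - n_B) / ((n_A+n_B)^2 * (n_A+n_B-1)) = 14336/3840 = 3.7333.
        SD[R] = 1.9322.
Step 4: Continuity-corrected z = (R + 0.5 - E[R]) / SD[R] = (8 + 0.5 - 9.0000) / 1.9322 = -0.2588.
Step 5: Two-sided p-value via normal approximation = 2*(1 - Phi(|z|)) = 0.795809.
Step 6: alpha = 0.1. fail to reject H0.

R = 8, z = -0.2588, p = 0.795809, fail to reject H0.


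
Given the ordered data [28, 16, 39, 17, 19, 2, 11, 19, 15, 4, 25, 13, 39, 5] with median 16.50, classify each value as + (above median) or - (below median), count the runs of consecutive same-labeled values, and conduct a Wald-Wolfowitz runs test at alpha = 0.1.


Step 1: Compute median = 16.50; label A = above, B = below.
Labels in order: ABAAABBABBABAB  (n_A = 7, n_B = 7)
Step 2: Count runs R = 10.
Step 3: Under H0 (random ordering), E[R] = 2*n_A*n_B/(n_A+n_B) + 1 = 2*7*7/14 + 1 = 8.0000.
        Var[R] = 2*n_A*n_B*(2*n_A*n_B - n_A - n_B) / ((n_A+n_B)^2 * (n_A+n_B-1)) = 8232/2548 = 3.2308.
        SD[R] = 1.7974.
Step 4: Continuity-corrected z = (R - 0.5 - E[R]) / SD[R] = (10 - 0.5 - 8.0000) / 1.7974 = 0.8345.
Step 5: Two-sided p-value via normal approximation = 2*(1 - Phi(|z|)) = 0.403986.
Step 6: alpha = 0.1. fail to reject H0.

R = 10, z = 0.8345, p = 0.403986, fail to reject H0.


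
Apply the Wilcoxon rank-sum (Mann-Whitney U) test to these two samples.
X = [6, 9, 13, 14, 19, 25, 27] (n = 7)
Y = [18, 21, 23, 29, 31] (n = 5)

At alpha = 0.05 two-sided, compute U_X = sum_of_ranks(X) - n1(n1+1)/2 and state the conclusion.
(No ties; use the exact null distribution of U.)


Step 1: Combine and sort all 12 observations; assign midranks.
sorted (value, group): (6,X), (9,X), (13,X), (14,X), (18,Y), (19,X), (21,Y), (23,Y), (25,X), (27,X), (29,Y), (31,Y)
ranks: 6->1, 9->2, 13->3, 14->4, 18->5, 19->6, 21->7, 23->8, 25->9, 27->10, 29->11, 31->12
Step 2: Rank sum for X: R1 = 1 + 2 + 3 + 4 + 6 + 9 + 10 = 35.
Step 3: U_X = R1 - n1(n1+1)/2 = 35 - 7*8/2 = 35 - 28 = 7.
       U_Y = n1*n2 - U_X = 35 - 7 = 28.
Step 4: No ties, so the exact null distribution of U (based on enumerating the C(12,7) = 792 equally likely rank assignments) gives the two-sided p-value.
Step 5: p-value = 0.106061; compare to alpha = 0.05. fail to reject H0.

U_X = 7, p = 0.106061, fail to reject H0 at alpha = 0.05.


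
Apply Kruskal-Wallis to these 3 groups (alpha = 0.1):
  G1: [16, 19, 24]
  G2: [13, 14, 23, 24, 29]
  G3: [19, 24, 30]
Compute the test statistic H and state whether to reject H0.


Step 1: Combine all N = 11 observations and assign midranks.
sorted (value, group, rank): (13,G2,1), (14,G2,2), (16,G1,3), (19,G1,4.5), (19,G3,4.5), (23,G2,6), (24,G1,8), (24,G2,8), (24,G3,8), (29,G2,10), (30,G3,11)
Step 2: Sum ranks within each group.
R_1 = 15.5 (n_1 = 3)
R_2 = 27 (n_2 = 5)
R_3 = 23.5 (n_3 = 3)
Step 3: H = 12/(N(N+1)) * sum(R_i^2/n_i) - 3(N+1)
     = 12/(11*12) * (15.5^2/3 + 27^2/5 + 23.5^2/3) - 3*12
     = 0.090909 * 409.967 - 36
     = 1.269697.
Step 4: Ties present; correction factor C = 1 - 30/(11^3 - 11) = 0.977273. Corrected H = 1.269697 / 0.977273 = 1.299225.
Step 5: Under H0, H ~ chi^2(2); p-value = 0.522248.
Step 6: alpha = 0.1. fail to reject H0.

H = 1.2992, df = 2, p = 0.522248, fail to reject H0.


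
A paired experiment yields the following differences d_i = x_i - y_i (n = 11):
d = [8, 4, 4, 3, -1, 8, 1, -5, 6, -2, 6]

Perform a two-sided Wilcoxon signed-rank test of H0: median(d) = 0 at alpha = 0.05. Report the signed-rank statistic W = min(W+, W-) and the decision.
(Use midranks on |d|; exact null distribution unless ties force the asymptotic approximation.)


Step 1: Drop any zero differences (none here) and take |d_i|.
|d| = [8, 4, 4, 3, 1, 8, 1, 5, 6, 2, 6]
Step 2: Midrank |d_i| (ties get averaged ranks).
ranks: |8|->10.5, |4|->5.5, |4|->5.5, |3|->4, |1|->1.5, |8|->10.5, |1|->1.5, |5|->7, |6|->8.5, |2|->3, |6|->8.5
Step 3: Attach original signs; sum ranks with positive sign and with negative sign.
W+ = 10.5 + 5.5 + 5.5 + 4 + 10.5 + 1.5 + 8.5 + 8.5 = 54.5
W- = 1.5 + 7 + 3 = 11.5
(Check: W+ + W- = 66 should equal n(n+1)/2 = 66.)
Step 4: Test statistic W = min(W+, W-) = 11.5.
Step 5: Ties in |d|, so use the tie-corrected normal approximation.
        E[W] = n(n+1)/4 = 11*12/4 = 33.
        Tie groups: |d|=1 (t=2), |d|=4 (t=2), |d|=6 (t=2), |d|=8 (t=2); sum(t^3 - t) = 24.
        Var[W] = n(n+1)(2n+1)/24 - sum(t^3-t)/48 = 3036/24 - 24/48 = 126.
        z = (W - E[W]) / sqrt(Var[W]) = (11.5 - 33) / 11.2250 = -1.9154.
        Two-sided p = 2*Phi(z) = 0.055445.
Step 6: alpha = 0.05. fail to reject H0.

W+ = 54.5, W- = 11.5, W = min = 11.5, p = 0.055445, fail to reject H0.


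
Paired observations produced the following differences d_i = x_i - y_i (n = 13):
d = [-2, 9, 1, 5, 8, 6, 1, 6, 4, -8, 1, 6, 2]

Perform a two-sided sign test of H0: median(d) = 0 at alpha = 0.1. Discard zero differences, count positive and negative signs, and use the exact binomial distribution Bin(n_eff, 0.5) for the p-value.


Step 1: Discard zero differences. Original n = 13; n_eff = number of nonzero differences = 13.
Nonzero differences (with sign): -2, +9, +1, +5, +8, +6, +1, +6, +4, -8, +1, +6, +2
Step 2: Count signs: positive = 11, negative = 2.
Step 3: Under H0: P(positive) = 0.5, so the number of positives S ~ Bin(13, 0.5).
Step 4: Two-sided exact p-value = sum of Bin(13,0.5) probabilities at or below the observed probability = 0.022461.
Step 5: alpha = 0.1. reject H0.

n_eff = 13, pos = 11, neg = 2, p = 0.022461, reject H0.


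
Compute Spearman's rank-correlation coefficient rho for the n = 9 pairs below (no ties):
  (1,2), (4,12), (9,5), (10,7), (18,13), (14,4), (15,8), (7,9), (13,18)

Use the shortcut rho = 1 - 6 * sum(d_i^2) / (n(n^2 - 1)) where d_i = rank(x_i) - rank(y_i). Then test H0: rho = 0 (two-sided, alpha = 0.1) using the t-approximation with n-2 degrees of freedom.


Step 1: Rank x and y separately (midranks; no ties here).
rank(x): 1->1, 4->2, 9->4, 10->5, 18->9, 14->7, 15->8, 7->3, 13->6
rank(y): 2->1, 12->7, 5->3, 7->4, 13->8, 4->2, 8->5, 9->6, 18->9
Step 2: d_i = R_x(i) - R_y(i); compute d_i^2.
  (1-1)^2=0, (2-7)^2=25, (4-3)^2=1, (5-4)^2=1, (9-8)^2=1, (7-2)^2=25, (8-5)^2=9, (3-6)^2=9, (6-9)^2=9
sum(d^2) = 80.
Step 3: rho = 1 - 6*80 / (9*(9^2 - 1)) = 1 - 480/720 = 0.333333.
Step 4: Under H0, t = rho * sqrt((n-2)/(1-rho^2)) = 0.9354 ~ t(7).
Step 5: Two-sided p-value from the t-distribution with 7 df = 0.380713.
Step 6: alpha = 0.1. fail to reject H0.

rho = 0.3333, p = 0.380713, fail to reject H0 at alpha = 0.1.


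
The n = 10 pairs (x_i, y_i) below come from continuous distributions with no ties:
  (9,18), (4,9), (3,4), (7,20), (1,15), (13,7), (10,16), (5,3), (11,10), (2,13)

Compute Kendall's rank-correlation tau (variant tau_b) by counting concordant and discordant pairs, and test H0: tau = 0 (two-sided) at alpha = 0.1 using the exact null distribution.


Step 1: Enumerate the 45 unordered pairs (i,j) with i<j and classify each by sign(x_j-x_i) * sign(y_j-y_i).
  (1,2):dx=-5,dy=-9->C; (1,3):dx=-6,dy=-14->C; (1,4):dx=-2,dy=+2->D; (1,5):dx=-8,dy=-3->C
  (1,6):dx=+4,dy=-11->D; (1,7):dx=+1,dy=-2->D; (1,8):dx=-4,dy=-15->C; (1,9):dx=+2,dy=-8->D
  (1,10):dx=-7,dy=-5->C; (2,3):dx=-1,dy=-5->C; (2,4):dx=+3,dy=+11->C; (2,5):dx=-3,dy=+6->D
  (2,6):dx=+9,dy=-2->D; (2,7):dx=+6,dy=+7->C; (2,8):dx=+1,dy=-6->D; (2,9):dx=+7,dy=+1->C
  (2,10):dx=-2,dy=+4->D; (3,4):dx=+4,dy=+16->C; (3,5):dx=-2,dy=+11->D; (3,6):dx=+10,dy=+3->C
  (3,7):dx=+7,dy=+12->C; (3,8):dx=+2,dy=-1->D; (3,9):dx=+8,dy=+6->C; (3,10):dx=-1,dy=+9->D
  (4,5):dx=-6,dy=-5->C; (4,6):dx=+6,dy=-13->D; (4,7):dx=+3,dy=-4->D; (4,8):dx=-2,dy=-17->C
  (4,9):dx=+4,dy=-10->D; (4,10):dx=-5,dy=-7->C; (5,6):dx=+12,dy=-8->D; (5,7):dx=+9,dy=+1->C
  (5,8):dx=+4,dy=-12->D; (5,9):dx=+10,dy=-5->D; (5,10):dx=+1,dy=-2->D; (6,7):dx=-3,dy=+9->D
  (6,8):dx=-8,dy=-4->C; (6,9):dx=-2,dy=+3->D; (6,10):dx=-11,dy=+6->D; (7,8):dx=-5,dy=-13->C
  (7,9):dx=+1,dy=-6->D; (7,10):dx=-8,dy=-3->C; (8,9):dx=+6,dy=+7->C; (8,10):dx=-3,dy=+10->D
  (9,10):dx=-9,dy=+3->D
Step 2: C = 21, D = 24, total pairs = 45.
Step 3: tau = (C - D)/(n(n-1)/2) = (21 - 24)/45 = -0.066667.
Step 4: Exact two-sided p-value (enumerate n! = 3628800 permutations of y under H0): p = 0.861801.
Step 5: alpha = 0.1. fail to reject H0.

tau_b = -0.0667 (C=21, D=24), p = 0.861801, fail to reject H0.
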